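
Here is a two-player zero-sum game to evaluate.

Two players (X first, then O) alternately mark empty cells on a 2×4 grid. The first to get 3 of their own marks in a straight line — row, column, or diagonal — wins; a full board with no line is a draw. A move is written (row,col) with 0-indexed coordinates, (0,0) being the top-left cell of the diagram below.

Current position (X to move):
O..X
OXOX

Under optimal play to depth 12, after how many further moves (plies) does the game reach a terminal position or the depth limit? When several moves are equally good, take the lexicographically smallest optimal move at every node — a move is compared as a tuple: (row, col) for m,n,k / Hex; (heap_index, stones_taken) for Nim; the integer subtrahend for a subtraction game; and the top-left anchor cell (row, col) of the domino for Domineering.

p1 X@[O..X/OXOX]: (0,1)[OX.X/OXOX]+0* (0,2)[O.XX/OXOX]+0
p2 O@[OX.X/OXOX]: (0,2)[OXOX/OXOX]+0*
p3 X@[OXOX/OXOX] terminal +0; root [O..X/OXOX] d12

PV length from [O..X/OXOX]: 2 plies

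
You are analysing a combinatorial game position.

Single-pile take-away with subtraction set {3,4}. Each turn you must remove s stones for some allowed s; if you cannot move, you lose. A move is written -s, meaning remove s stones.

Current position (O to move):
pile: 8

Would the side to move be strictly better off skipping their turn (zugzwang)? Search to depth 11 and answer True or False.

zugzwang(8, O) = True

p1 O@[8]: -3[5]-1* -4[4]-1
p2 X@[5]: -3[2]+1* -4[1]+1
p3 O@[2] terminal -1; root [8] d11
pass branch (X moves first from the same position):
  | p1 X@[8]: -3[5]-1* -4[4]-1
  | p2 O@[5]: -3[2]+1* -4[1]+1
  | p3 X@[2] terminal -1; root [8] d11
O moving scores -1; O passing scores +1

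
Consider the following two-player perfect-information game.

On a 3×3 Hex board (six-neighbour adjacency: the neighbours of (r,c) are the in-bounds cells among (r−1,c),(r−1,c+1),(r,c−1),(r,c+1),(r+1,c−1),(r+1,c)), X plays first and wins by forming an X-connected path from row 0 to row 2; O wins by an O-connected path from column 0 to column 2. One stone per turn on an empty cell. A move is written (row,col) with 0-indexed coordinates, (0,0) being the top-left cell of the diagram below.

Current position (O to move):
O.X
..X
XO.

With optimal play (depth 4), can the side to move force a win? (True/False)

p1 O@[O.X/..X/XO.]: (0,1)[OOX/..X/XO.]-1* (1,0)[O.X/O.X/XO.]-1 (1,1)[O.X/.OX/XO.]-1 (2,2)[O.X/..X/XOO]-1
p2 X@[OOX/..X/XO.]: (1,0)[OOX/X.X/XO.]+1* (1,1)[OOX/.XX/XO.]+1 (2,2)[OOX/..X/XOX]+1
p3 O@[OOX/X.X/XO.]: (1,1)[OOX/XOX/XO.]-1* (2,2)[OOX/X.X/XOO]-1
p4 X@[OOX/XOX/XO.]: (2,2)[OOX/XOX/XOX]+1*
p5 O@[OOX/XOX/XOX] terminal -1; root [O.X/..X/XO.] d4

O winning at [O.X/..X/XO.]: False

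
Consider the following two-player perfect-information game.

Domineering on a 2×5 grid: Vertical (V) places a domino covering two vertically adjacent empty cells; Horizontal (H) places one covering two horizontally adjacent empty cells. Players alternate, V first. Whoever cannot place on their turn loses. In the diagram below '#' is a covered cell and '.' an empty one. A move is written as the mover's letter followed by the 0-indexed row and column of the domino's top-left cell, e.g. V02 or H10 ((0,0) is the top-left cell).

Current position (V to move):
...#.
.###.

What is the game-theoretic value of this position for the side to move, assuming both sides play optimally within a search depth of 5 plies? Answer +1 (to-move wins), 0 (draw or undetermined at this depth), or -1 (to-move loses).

[...#./.###.] V move#1: V00:+1/#..#./####.*, V04:-1/...##/.####
[#..#./####.] H move#2: H01:-1/####./####.*
[####./####.] V move#3: V04:+1/#####/#####*
[#####/#####] end (terminal -1, H#4); searched ...#./.###. to 5

value(...#./.###., V) = +1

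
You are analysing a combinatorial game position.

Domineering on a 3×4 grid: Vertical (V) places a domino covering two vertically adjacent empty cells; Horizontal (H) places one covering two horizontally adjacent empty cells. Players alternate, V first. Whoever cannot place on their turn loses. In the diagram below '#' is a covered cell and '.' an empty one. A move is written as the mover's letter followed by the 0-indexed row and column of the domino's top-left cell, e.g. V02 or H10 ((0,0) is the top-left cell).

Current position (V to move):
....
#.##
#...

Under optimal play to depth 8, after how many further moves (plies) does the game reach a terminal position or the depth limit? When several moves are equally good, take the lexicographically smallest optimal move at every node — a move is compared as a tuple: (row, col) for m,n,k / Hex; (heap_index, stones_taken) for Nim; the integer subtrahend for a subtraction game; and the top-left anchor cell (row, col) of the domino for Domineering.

PV length from [..../#.##/#...]: 2 plies

p1 V@[..../#.##/#...]: V01[.#../####/#...]-1* V11[..../####/##..]-1
p2 H@[.#../####/#...]: H02[.###/####/#...]+1* H21[.#../####/###.]+1 H22[.#../####/#.##]+1
p3 V@[.###/####/#...] terminal -1; root [..../#.##/#...] d8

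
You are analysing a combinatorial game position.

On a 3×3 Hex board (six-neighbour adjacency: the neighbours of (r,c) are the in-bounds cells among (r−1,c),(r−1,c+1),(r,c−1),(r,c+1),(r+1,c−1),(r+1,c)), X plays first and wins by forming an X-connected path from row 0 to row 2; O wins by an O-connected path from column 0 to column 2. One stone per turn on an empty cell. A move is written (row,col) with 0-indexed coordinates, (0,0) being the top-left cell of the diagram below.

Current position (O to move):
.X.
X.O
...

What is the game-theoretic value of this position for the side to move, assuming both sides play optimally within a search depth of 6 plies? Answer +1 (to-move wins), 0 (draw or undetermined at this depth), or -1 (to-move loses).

ply 1, O at .X./X.O/... | (0,0)=-1→OX./X.O/...; (0,2)=-1→.XO/X.O/...; (1,1)=-1→.X./XOO/...; (2,0)=+1→.X./X.O/O..*; (2,1)=-1→.X./X.O/.O.; (2,2)=-1→.X./X.O/..O
ply 2, X at .X./X.O/O.. | (0,0)=-1→XX./X.O/O..*; (0,2)=-1→.XX/X.O/O..; (1,1)=-1→.X./XXO/O..; (2,1)=-1→.X./X.O/OX.; (2,2)=-1→.X./X.O/O.X
ply 3, O at XX./X.O/O.. | (0,2)=+1→XXO/X.O/O..*; (1,1)=+1→XX./XOO/O..; (2,1)=+1→XX./X.O/OO.; (2,2)=+1→XX./X.O/O.O
ply 4, X at XXO/X.O/O.. | (1,1)=-1→XXO/XXO/O..*; (2,1)=-1→XXO/X.O/OX.; (2,2)=-1→XXO/X.O/O.X
ply 5, O at XXO/XXO/O.. | (2,1)=+1→XXO/XXO/OO.*; (2,2)=-1→XXO/XXO/O.O
ply 6: XXO/XXO/OO. is terminal -1 (X); from .X./X.O/... depth 6

value(.X./X.O/..., O) = +1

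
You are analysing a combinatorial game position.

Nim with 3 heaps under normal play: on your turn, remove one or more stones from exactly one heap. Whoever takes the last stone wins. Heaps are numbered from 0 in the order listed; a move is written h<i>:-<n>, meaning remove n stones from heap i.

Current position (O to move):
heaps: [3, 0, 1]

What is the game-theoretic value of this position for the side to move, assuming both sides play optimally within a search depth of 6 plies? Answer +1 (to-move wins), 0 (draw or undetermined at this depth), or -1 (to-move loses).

value((3,0,1), O) = +1

[(3,0,1)] O move#1: h0:-1:-1/(2,0,1), h0:-2:+1/(1,0,1)*, h0:-3:-1/(0,0,1), h2:-1:-1/(3,0,0)
[(1,0,1)] X move#2: h0:-1:-1/(0,0,1)*, h2:-1:-1/(1,0,0)
[(0,0,1)] O move#3: h2:-1:+1/(0,0,0)*
[(0,0,0)] end (terminal -1, X#4); searched (3,0,1) to 6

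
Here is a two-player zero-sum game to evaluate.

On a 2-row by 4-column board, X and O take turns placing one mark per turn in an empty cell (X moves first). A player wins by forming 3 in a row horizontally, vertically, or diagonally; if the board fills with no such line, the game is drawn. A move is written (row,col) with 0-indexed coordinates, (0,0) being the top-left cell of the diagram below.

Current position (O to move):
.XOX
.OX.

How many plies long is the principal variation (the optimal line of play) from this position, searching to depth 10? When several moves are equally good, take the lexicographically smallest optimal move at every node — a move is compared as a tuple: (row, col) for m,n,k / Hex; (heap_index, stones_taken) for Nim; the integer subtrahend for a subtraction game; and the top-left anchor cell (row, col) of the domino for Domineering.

PV length from [.XOX/.OX.]: 3 plies

ply 1, O at .XOX/.OX. | (0,0)=+0→OXOX/.OX.*; (1,0)=+0→.XOX/OOX.; (1,3)=+0→.XOX/.OXO
ply 2, X at OXOX/.OX. | (1,0)=+0→OXOX/XOX.*; (1,3)=+0→OXOX/.OXX
ply 3, O at OXOX/XOX. | (1,3)=+0→OXOX/XOXO*
ply 4: OXOX/XOXO is terminal +0 (X); from .XOX/.OX. depth 10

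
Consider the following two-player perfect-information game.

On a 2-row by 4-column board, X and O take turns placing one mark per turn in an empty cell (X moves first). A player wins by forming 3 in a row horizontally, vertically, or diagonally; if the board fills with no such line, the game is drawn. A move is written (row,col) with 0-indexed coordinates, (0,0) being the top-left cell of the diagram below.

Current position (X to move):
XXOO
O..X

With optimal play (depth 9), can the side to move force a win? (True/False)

ply 1, X at XXOO/O..X | (1,1)=+0→XXOO/OX.X*; (1,2)=+0→XXOO/O.XX
ply 2, O at XXOO/OX.X | (1,2)=+0→XXOO/OXOX*
ply 3: XXOO/OXOX is terminal +0 (X); from XXOO/O..X depth 9

X winning at [XXOO/O..X]: False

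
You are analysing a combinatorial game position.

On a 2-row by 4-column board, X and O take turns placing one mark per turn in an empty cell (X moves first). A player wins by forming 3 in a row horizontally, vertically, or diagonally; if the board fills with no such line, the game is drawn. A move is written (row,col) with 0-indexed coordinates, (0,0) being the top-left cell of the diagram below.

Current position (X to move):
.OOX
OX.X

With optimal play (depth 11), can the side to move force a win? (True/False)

[.OOX/OX.X] X move#1: (0,0):+0/XOOX/OX.X, (1,2):+1/.OOX/OXXX*
[.OOX/OXXX] end (terminal -1, O#2); searched .OOX/OX.X to 11

X winning at [.OOX/OX.X]: True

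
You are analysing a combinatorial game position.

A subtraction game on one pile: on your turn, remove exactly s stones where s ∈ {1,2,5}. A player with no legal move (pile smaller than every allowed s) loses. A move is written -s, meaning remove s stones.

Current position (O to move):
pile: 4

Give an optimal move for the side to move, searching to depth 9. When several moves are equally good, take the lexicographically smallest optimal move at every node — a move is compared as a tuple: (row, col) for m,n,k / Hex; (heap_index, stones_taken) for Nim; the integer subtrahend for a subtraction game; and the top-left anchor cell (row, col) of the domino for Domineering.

O's best at [4]: -1

[4] O move#1: -1:+1/3*, -2:-1/2
[3] X move#2: -1:-1/2*, -2:-1/1
[2] O move#3: -1:-1/1, -2:+1/0*
[0] end (terminal -1, X#4); searched 4 to 9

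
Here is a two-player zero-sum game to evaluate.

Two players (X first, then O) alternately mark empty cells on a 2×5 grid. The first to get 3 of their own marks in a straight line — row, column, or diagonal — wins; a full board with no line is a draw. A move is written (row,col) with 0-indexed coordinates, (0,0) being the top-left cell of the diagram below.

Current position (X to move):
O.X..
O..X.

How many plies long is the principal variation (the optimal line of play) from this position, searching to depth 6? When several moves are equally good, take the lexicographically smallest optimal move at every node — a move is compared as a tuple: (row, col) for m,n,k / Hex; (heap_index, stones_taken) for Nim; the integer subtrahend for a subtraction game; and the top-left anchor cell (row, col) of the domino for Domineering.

ply 1, X at O.X../O..X. | (0,1)=+1→OXX../O..X.*; (0,3)=+1→O.XX./O..X.; (0,4)=+1→O.X.X/O..X.; (1,1)=+1→O.X../OX.X.; (1,2)=+1→O.X../O.XX.; (1,4)=+0→O.X../O..XX
ply 2, O at OXX../O..X. | (0,3)=-1→OXXO./O..X.*; (0,4)=-1→OXX.O/O..X.; (1,1)=-1→OXX../OO.X.; (1,2)=-1→OXX../O.OX.; (1,4)=-1→OXX../O..XO
ply 3, X at OXXO./O..X. | (0,4)=+0→OXXOX/O..X.; (1,1)=+0→OXXO./OX.X.; (1,2)=+1→OXXO./O.XX.*; (1,4)=+0→OXXO./O..XX
ply 4, O at OXXO./O.XX. | (0,4)=-1→OXXOO/O.XX.*; (1,1)=-1→OXXO./OOXX.; (1,4)=-1→OXXO./O.XXO
ply 5, X at OXXOO/O.XX. | (1,1)=+1→OXXOO/OXXX.*; (1,4)=+1→OXXOO/O.XXX
ply 6: OXXOO/OXXX. is terminal -1 (O); from O.X../O..X. depth 6

PV length from [O.X../O..X.]: 5 plies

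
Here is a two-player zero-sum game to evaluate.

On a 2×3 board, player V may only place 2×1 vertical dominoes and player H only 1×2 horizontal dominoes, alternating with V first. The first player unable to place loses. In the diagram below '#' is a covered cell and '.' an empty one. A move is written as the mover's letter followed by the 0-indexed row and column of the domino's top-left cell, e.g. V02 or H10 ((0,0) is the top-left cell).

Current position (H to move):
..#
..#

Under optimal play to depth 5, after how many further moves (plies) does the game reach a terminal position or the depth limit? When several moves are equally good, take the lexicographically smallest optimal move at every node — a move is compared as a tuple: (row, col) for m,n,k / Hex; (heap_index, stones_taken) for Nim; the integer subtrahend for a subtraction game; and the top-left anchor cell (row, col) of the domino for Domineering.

ply 1, H at ..#/..# | H00=+1→###/..#*; H10=+1→..#/###
ply 2: ###/..# is terminal -1 (V); from ..#/..# depth 5

PV length from [..#/..#]: 1 ply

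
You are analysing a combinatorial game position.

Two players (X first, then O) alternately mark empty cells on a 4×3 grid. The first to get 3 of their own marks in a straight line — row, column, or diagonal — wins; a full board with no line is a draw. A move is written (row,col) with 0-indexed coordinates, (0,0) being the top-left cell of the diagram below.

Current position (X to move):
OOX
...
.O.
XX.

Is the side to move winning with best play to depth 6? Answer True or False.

[OOX/.../.O./XX.] X move#1: (1,0):-1/OOX/X../.O./XX., (1,1):+1/OOX/.X./.O./XX.*, (1,2):-1/OOX/..X/.O./XX., (2,0):-1/OOX/.../XO./XX., (2,2):-1/OOX/.../.OX/XX., (3,2):+1/OOX/.../.O./XXX
[OOX/.X./.O./XX.] O move#2: (1,0):-1/OOX/OX./.O./XX.*, (1,2):-1/OOX/.XO/.O./XX., (2,0):-1/OOX/.X./OO./XX., (2,2):-1/OOX/.X./.OO/XX., (3,2):-1/OOX/.X./.O./XXO
[OOX/OX./.O./XX.] X move#3: (1,2):-1/OOX/OXX/.O./XX., (2,0):+1/OOX/OX./XO./XX.*, (2,2):-1/OOX/OX./.OX/XX., (3,2):+1/OOX/OX./.O./XXX
[OOX/OX./XO./XX.] end (terminal -1, O#4); searched OOX/.../.O./XX. to 6

X winning at [OOX/.../.O./XX.]: True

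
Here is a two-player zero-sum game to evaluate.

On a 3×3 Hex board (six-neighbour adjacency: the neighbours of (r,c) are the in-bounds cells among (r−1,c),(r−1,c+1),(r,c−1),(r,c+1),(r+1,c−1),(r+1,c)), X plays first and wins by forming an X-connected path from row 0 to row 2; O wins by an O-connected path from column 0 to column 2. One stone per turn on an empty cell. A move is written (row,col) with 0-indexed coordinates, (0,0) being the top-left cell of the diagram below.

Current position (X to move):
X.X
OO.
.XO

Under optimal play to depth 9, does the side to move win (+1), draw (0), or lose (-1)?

p1 X@[X.X/OO./.XO]: (0,1)[XXX/OO./.XO]-1 (1,2)[X.X/OOX/.XO]+1* (2,0)[X.X/OO./XXO]-1
p2 O@[X.X/OOX/.XO] terminal -1; root [X.X/OO./.XO] d9

value(X.X/OO./.XO, X) = +1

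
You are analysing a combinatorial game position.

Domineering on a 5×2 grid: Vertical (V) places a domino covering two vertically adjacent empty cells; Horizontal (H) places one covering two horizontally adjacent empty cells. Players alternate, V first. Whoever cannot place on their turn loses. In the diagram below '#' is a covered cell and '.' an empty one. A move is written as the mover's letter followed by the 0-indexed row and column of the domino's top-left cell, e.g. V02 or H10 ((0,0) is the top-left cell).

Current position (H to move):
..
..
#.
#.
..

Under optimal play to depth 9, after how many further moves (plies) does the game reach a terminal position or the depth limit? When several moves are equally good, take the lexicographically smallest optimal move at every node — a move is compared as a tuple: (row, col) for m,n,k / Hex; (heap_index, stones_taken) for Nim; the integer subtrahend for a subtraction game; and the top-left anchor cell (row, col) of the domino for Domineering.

PV length from [../../#./#./..]: 3 plies

p1 H@[../../#./#./..]: H00[##/../#./#./..]+1* H10[../##/#./#./..]+1 H40[../../#./#./##]-1
p2 V@[##/../#./#./..]: V11[##/.#/##/#./..]-1* V21[##/../##/##/..]-1 V31[##/../#./##/.#]-1
p3 H@[##/.#/##/#./..]: H40[##/.#/##/#./##]+1*
p4 V@[##/.#/##/#./##] terminal -1; root [../../#./#./..] d9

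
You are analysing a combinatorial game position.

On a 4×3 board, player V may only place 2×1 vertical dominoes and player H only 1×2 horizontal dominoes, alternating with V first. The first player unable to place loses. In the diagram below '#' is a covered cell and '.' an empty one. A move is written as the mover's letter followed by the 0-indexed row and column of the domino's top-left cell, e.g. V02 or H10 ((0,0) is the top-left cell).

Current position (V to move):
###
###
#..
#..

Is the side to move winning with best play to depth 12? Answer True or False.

p1 V@[###/###/#../#..]: V21[###/###/##./##.]+1* V22[###/###/#.#/#.#]+1
p2 H@[###/###/##./##.] terminal -1; root [###/###/#../#..] d12

V winning at [###/###/#../#..]: True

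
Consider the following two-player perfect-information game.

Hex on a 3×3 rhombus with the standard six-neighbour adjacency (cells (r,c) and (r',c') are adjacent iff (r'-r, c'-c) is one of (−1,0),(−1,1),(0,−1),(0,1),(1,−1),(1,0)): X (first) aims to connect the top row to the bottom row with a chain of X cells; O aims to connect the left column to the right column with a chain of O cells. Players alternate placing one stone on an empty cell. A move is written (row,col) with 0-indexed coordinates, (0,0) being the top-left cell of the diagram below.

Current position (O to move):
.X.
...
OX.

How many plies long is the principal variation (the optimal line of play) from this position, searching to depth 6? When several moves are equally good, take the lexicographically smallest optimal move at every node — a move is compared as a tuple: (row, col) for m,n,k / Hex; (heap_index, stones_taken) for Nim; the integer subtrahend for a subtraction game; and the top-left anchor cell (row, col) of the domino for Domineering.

[.X./.../OX.] O move#1: (0,0):-1/OX./.../OX., (0,2):-1/.XO/.../OX., (1,0):-1/.X./O../OX., (1,1):+1/.X./.O./OX.*, (1,2):-1/.X./..O/OX., (2,2):-1/.X./.../OXO
[.X./.O./OX.] X move#2: (0,0):-1/XX./.O./OX.*, (0,2):-1/.XX/.O./OX., (1,0):-1/.X./XO./OX., (1,2):-1/.X./.OX/OX., (2,2):-1/.X./.O./OXX
[XX./.O./OX.] O move#3: (0,2):+1/XXO/.O./OX.*, (1,0):+1/XX./OO./OX., (1,2):+1/XX./.OO/OX., (2,2):+1/XX./.O./OXO
[XXO/.O./OX.] end (terminal -1, X#4); searched .X./.../OX. to 6

PV length from [.X./.../OX.]: 3 plies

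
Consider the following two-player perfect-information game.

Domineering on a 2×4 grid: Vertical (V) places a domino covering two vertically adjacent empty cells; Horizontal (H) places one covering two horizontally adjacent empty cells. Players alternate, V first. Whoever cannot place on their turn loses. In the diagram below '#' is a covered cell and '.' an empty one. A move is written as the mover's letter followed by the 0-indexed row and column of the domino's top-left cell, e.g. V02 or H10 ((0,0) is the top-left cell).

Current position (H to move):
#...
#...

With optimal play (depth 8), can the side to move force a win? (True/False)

H winning at [#.../#...]: True

p1 H@[#.../#...]: H01[###./#...]+1* H02[#.##/#...]+1 H11[#.../###.]+1 H12[#.../#.##]+1
p2 V@[###./#...]: V03[####/#..#]-1*
p3 H@[####/#..#]: H11[####/####]+1*
p4 V@[####/####] terminal -1; root [#.../#...] d8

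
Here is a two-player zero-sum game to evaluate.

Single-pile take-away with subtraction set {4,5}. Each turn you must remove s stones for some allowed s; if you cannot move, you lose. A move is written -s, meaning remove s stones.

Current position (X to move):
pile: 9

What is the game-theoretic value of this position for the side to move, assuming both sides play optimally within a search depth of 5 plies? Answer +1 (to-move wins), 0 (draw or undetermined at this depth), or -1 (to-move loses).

p1 X@[9]: -4[5]-1* -5[4]-1
p2 O@[5]: -4[1]+1* -5[0]+1
p3 X@[1] terminal -1; root [9] d5

value(9, X) = -1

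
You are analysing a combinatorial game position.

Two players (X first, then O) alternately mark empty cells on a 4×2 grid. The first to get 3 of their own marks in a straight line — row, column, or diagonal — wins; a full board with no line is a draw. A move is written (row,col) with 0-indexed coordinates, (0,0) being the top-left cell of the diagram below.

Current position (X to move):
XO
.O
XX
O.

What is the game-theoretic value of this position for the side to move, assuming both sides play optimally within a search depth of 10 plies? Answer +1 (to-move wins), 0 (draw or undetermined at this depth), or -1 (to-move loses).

value(XO/.O/XX/O., X) = +1

ply 1, X at XO/.O/XX/O. | (1,0)=+1→XO/XO/XX/O.*; (3,1)=+0→XO/.O/XX/OX
ply 2: XO/XO/XX/O. is terminal -1 (O); from XO/.O/XX/O. depth 10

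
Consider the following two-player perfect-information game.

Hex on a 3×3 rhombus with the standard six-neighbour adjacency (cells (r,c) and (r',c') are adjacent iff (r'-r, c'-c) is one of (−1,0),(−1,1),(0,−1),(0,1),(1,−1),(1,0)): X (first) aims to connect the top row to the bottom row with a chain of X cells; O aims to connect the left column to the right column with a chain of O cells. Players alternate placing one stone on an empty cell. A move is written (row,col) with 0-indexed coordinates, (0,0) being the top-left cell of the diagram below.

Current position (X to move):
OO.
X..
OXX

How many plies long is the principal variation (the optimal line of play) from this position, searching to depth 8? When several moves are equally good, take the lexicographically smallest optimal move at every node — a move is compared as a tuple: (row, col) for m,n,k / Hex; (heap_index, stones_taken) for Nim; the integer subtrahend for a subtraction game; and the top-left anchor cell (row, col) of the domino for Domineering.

PV length from [OO./X../OXX]: 3 plies

p1 X@[OO./X../OXX]: (0,2)[OOX/X../OXX]+1* (1,1)[OO./XX./OXX]-1 (1,2)[OO./X.X/OXX]-1
p2 O@[OOX/X../OXX]: (1,1)[OOX/XO./OXX]-1* (1,2)[OOX/X.O/OXX]-1
p3 X@[OOX/XO./OXX]: (1,2)[OOX/XOX/OXX]+1*
p4 O@[OOX/XOX/OXX] terminal -1; root [OO./X../OXX] d8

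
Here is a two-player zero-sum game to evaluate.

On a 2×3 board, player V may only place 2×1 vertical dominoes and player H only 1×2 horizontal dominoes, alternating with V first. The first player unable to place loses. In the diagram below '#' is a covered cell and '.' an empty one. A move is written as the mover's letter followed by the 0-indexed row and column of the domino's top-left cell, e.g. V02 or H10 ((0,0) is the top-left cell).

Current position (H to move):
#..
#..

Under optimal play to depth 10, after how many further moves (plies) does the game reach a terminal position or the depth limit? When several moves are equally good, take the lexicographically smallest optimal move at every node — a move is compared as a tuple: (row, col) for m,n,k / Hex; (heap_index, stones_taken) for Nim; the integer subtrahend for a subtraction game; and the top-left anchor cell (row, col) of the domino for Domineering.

ply 1, H at #../#.. | H01=+1→###/#..*; H11=+1→#../###
ply 2: ###/#.. is terminal -1 (V); from #../#.. depth 10

PV length from [#../#..]: 1 ply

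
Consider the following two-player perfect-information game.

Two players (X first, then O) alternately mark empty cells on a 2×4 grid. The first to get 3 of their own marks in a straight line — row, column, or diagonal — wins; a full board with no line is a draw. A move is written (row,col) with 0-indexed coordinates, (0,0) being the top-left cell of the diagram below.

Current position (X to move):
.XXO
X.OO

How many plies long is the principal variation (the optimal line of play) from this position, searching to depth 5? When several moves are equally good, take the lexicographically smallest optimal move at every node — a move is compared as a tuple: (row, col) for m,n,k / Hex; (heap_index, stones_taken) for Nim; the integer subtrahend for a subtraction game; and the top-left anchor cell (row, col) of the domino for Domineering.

[.XXO/X.OO] X move#1: (0,0):+1/XXXO/X.OO*, (1,1):+0/.XXO/XXOO
[XXXO/X.OO] end (terminal -1, O#2); searched .XXO/X.OO to 5

PV length from [.XXO/X.OO]: 1 ply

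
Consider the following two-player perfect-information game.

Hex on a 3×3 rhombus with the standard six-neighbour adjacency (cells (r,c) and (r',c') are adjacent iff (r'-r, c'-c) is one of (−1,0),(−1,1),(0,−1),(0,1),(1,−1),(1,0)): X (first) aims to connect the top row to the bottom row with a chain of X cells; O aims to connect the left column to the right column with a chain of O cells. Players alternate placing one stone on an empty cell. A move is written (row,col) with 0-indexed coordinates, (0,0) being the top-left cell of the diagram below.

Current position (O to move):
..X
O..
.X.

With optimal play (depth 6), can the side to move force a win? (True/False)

ply 1, O at ..X/O../.X. | (0,0)=-1→O.X/O../.X.*; (0,1)=-1→.OX/O../.X.; (1,1)=-1→..X/OO./.X.; (1,2)=-1→..X/O.O/.X.; (2,0)=-1→..X/O../OX.; (2,2)=-1→..X/O../.XO
ply 2, X at O.X/O../.X. | (0,1)=+1→OXX/O../.X.*; (1,1)=+1→O.X/OX./.X.; (1,2)=+1→O.X/O.X/.X.; (2,0)=+1→O.X/O../XX.; (2,2)=+1→O.X/O../.XX
ply 3, O at OXX/O../.X. | (1,1)=-1→OXX/OO./.X.*; (1,2)=-1→OXX/O.O/.X.; (2,0)=-1→OXX/O../OX.; (2,2)=-1→OXX/O../.XO
ply 4, X at OXX/OO./.X. | (1,2)=+1→OXX/OOX/.X.*; (2,0)=-1→OXX/OO./XX.; (2,2)=-1→OXX/OO./.XX
ply 5: OXX/OOX/.X. is terminal -1 (O); from ..X/O../.X. depth 6

O winning at [..X/O../.X.]: False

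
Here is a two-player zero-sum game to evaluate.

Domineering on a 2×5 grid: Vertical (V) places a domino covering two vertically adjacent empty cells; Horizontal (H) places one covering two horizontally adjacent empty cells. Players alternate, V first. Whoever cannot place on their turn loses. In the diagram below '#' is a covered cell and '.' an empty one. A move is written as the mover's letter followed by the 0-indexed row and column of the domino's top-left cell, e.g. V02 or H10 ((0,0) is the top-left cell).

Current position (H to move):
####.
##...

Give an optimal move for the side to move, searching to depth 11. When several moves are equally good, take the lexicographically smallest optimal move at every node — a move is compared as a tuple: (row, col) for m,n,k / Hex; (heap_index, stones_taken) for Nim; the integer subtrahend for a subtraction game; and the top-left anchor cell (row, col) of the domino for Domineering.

ply 1, H at ####./##... | H12=-1→####./####.; H13=+1→####./##.##*
ply 2: ####./##.## is terminal -1 (V); from ####./##... depth 11

H's best at [####./##...]: H13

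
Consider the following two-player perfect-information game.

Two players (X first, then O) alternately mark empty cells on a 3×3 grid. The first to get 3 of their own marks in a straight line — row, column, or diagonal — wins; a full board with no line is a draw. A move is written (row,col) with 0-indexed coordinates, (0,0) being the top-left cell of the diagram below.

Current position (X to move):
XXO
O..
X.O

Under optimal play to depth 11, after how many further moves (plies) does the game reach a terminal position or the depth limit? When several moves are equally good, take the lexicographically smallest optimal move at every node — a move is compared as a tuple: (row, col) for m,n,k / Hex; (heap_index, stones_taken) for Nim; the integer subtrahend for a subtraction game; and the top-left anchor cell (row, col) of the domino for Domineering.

PV length from [XXO/O../X.O]: 3 plies

ply 1, X at XXO/O../X.O | (1,1)=-1→XXO/OX./X.O; (1,2)=+0→XXO/O.X/X.O*; (2,1)=-1→XXO/O../XXO
ply 2, O at XXO/O.X/X.O | (1,1)=+0→XXO/OOX/X.O*; (2,1)=+0→XXO/O.X/XOO
ply 3, X at XXO/OOX/X.O | (2,1)=+0→XXO/OOX/XXO*
ply 4: XXO/OOX/XXO is terminal +0 (O); from XXO/O../X.O depth 11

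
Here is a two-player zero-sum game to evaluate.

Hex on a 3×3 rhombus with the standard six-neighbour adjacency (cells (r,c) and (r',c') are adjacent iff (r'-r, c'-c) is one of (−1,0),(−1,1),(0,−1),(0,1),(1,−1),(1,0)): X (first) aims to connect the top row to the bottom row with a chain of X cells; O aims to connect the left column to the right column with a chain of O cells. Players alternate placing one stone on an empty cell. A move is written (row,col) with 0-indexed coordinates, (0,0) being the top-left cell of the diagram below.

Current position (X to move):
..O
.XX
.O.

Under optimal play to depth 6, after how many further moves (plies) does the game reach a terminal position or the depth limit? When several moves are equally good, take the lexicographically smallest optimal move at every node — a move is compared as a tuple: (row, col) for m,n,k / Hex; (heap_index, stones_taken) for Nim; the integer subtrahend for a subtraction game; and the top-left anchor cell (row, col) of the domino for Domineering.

p1 X@[..O/.XX/.O.]: (0,0)[X.O/.XX/.O.]+1* (0,1)[.XO/.XX/.O.]+1 (1,0)[..O/XXX/.O.]+1 (2,0)[..O/.XX/XO.]-1 (2,2)[..O/.XX/.OX]-1
p2 O@[X.O/.XX/.O.]: (0,1)[XOO/.XX/.O.]-1* (1,0)[X.O/OXX/.O.]-1 (2,0)[X.O/.XX/OO.]-1 (2,2)[X.O/.XX/.OO]-1
p3 X@[XOO/.XX/.O.]: (1,0)[XOO/XXX/.O.]+1* (2,0)[XOO/.XX/XO.]-1 (2,2)[XOO/.XX/.OX]-1
p4 O@[XOO/XXX/.O.]: (2,0)[XOO/XXX/OO.]-1* (2,2)[XOO/XXX/.OO]-1
p5 X@[XOO/XXX/OO.]: (2,2)[XOO/XXX/OOX]+1*
p6 O@[XOO/XXX/OOX] terminal -1; root [..O/.XX/.O.] d6

PV length from [..O/.XX/.O.]: 5 plies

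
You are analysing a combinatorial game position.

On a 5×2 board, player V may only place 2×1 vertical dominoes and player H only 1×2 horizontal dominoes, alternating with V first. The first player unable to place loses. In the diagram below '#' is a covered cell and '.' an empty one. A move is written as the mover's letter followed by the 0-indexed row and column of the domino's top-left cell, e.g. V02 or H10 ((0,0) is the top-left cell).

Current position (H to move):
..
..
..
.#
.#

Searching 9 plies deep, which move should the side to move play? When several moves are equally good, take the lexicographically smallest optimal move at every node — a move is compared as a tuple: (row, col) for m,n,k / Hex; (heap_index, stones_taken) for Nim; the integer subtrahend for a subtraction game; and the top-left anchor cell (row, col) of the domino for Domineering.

p1 H@[../../../.#/.#]: H00[##/../../.#/.#]-1 H10[../##/../.#/.#]+1* H20[../../##/.#/.#]-1
p2 V@[../##/../.#/.#]: V20[../##/#./##/.#]-1* V30[../##/../##/##]-1
p3 H@[../##/#./##/.#]: H00[##/##/#./##/.#]+1*
p4 V@[##/##/#./##/.#] terminal -1; root [../../../.#/.#] d9

H's best at [../../../.#/.#]: H10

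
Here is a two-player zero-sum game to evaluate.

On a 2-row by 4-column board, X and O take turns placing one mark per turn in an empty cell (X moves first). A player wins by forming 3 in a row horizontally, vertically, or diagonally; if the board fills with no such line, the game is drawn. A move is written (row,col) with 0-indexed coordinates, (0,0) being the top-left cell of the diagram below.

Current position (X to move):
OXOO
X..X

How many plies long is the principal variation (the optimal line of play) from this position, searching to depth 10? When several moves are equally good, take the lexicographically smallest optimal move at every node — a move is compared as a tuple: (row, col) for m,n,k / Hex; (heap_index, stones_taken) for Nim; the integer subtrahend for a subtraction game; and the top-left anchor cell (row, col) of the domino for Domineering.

[OXOO/X..X] X move#1: (1,1):+0/OXOO/XX.X*, (1,2):+0/OXOO/X.XX
[OXOO/XX.X] O move#2: (1,2):+0/OXOO/XXOX*
[OXOO/XXOX] end (terminal +0, X#3); searched OXOO/X..X to 10

PV length from [OXOO/X..X]: 2 plies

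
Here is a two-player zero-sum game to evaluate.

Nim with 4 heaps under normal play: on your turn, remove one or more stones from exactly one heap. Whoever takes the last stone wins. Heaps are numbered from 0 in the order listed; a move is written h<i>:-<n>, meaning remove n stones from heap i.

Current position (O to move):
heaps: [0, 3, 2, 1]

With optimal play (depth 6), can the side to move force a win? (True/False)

O winning at [(0,3,2,1)]: False

ply 1, O at (0,3,2,1) | h1:-1=-1→(0,2,2,1)*; h1:-2=-1→(0,1,2,1); h1:-3=-1→(0,0,2,1); h2:-1=-1→(0,3,1,1); h2:-2=-1→(0,3,0,1); h3:-1=-1→(0,3,2,0)
ply 2, X at (0,2,2,1) | h1:-1=-1→(0,1,2,1); h1:-2=-1→(0,0,2,1); h2:-1=-1→(0,2,1,1); h2:-2=-1→(0,2,0,1); h3:-1=+1→(0,2,2,0)*
ply 3, O at (0,2,2,0) | h1:-1=-1→(0,1,2,0)*; h1:-2=-1→(0,0,2,0); h2:-1=-1→(0,2,1,0); h2:-2=-1→(0,2,0,0)
ply 4, X at (0,1,2,0) | h1:-1=-1→(0,0,2,0); h2:-1=+1→(0,1,1,0)*; h2:-2=-1→(0,1,0,0)
ply 5, O at (0,1,1,0) | h1:-1=-1→(0,0,1,0)*; h2:-1=-1→(0,1,0,0)
ply 6, X at (0,0,1,0) | h2:-1=+1→(0,0,0,0)*
ply 7: (0,0,0,0) is terminal -1 (O); from (0,3,2,1) depth 6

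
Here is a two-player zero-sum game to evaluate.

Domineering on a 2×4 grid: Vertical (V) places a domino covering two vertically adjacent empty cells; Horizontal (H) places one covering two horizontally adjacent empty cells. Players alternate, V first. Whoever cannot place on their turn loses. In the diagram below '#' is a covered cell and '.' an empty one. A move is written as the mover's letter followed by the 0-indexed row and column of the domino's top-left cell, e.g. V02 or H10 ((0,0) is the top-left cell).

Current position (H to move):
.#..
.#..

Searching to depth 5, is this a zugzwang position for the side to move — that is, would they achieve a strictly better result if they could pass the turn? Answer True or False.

ply 1, H at .#../.#.. | H02=+1→.###/.#..*; H12=+1→.#../.###
ply 2, V at .###/.#.. | V00=-1→####/##..*
ply 3, H at ####/##.. | H12=+1→####/####*
ply 4: ####/#### is terminal -1 (V); from .#../.#.. depth 5
if H skipped the turn, V would face:
~ ply 1, V at .#../.#.. | V00=-1→##../##..; V02=+1→.##./.##.*; V03=+1→.#.#/.#.#
~ ply 2: .##./.##. is terminal -1 (H); from .#../.#.. depth 5
compare (H): move=+1 vs pass=-1

zugzwang(.#../.#.., H) = False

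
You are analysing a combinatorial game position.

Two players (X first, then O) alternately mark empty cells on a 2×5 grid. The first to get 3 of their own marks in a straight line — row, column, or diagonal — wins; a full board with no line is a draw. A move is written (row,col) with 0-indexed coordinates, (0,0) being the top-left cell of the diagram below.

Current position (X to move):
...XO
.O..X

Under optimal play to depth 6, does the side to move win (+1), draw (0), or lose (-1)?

value(...XO/.O..X, X) = 0

ply 1, X at ...XO/.O..X | (0,0)=-1→X..XO/.O..X; (0,1)=+0→.X.XO/.O..X*; (0,2)=+0→..XXO/.O..X; (1,0)=+0→...XO/XO..X; (1,2)=+0→...XO/.OX.X; (1,3)=+0→...XO/.O.XX
ply 2, O at .X.XO/.O..X | (0,0)=-1→OX.XO/.O..X; (0,2)=+0→.XOXO/.O..X*; (1,0)=-1→.X.XO/OO..X; (1,2)=-1→.X.XO/.OO.X; (1,3)=-1→.X.XO/.O.OX
ply 3, X at .XOXO/.O..X | (0,0)=-1→XXOXO/.O..X; (1,0)=+0→.XOXO/XO..X*; (1,2)=+0→.XOXO/.OX.X; (1,3)=+0→.XOXO/.O.XX
ply 4, O at .XOXO/XO..X | (0,0)=+0→OXOXO/XO..X*; (1,2)=+0→.XOXO/XOO.X; (1,3)=+0→.XOXO/XO.OX
ply 5, X at OXOXO/XO..X | (1,2)=+0→OXOXO/XOX.X*; (1,3)=+0→OXOXO/XO.XX
ply 6, O at OXOXO/XOX.X | (1,3)=+0→OXOXO/XOXOX*
ply 7: OXOXO/XOXOX is terminal +0 (X); from ...XO/.O..X depth 6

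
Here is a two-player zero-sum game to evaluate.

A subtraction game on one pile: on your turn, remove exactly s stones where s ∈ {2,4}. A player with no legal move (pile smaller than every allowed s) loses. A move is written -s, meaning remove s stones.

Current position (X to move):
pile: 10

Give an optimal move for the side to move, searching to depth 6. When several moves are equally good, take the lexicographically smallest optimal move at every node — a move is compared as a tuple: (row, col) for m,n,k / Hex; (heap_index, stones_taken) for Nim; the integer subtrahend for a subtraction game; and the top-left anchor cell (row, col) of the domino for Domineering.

X's best at [10]: -4

p1 X@[10]: -2[8]-1 -4[6]+1*
p2 O@[6]: -2[4]-1* -4[2]-1
p3 X@[4]: -2[2]-1 -4[0]+1*
p4 O@[0] terminal -1; root [10] d6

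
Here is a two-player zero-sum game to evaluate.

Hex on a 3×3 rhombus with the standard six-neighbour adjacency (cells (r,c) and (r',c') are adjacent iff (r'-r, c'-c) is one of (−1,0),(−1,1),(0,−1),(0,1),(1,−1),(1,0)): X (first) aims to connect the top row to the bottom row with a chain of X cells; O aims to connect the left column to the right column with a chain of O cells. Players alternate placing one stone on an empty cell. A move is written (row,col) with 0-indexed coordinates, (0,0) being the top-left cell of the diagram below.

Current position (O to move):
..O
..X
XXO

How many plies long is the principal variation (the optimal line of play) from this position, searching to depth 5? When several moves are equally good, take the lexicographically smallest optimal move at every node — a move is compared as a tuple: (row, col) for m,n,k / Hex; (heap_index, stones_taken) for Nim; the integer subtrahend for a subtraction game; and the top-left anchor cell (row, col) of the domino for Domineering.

PV length from [..O/..X/XXO]: 3 plies

ply 1, O at ..O/..X/XXO | (0,0)=-1→O.O/..X/XXO; (0,1)=+1→.OO/..X/XXO*; (1,0)=+1→..O/O.X/XXO; (1,1)=-1→..O/.OX/XXO
ply 2, X at .OO/..X/XXO | (0,0)=-1→XOO/..X/XXO*; (1,0)=-1→.OO/X.X/XXO; (1,1)=-1→.OO/.XX/XXO
ply 3, O at XOO/..X/XXO | (1,0)=+1→XOO/O.X/XXO*; (1,1)=-1→XOO/.OX/XXO
ply 4: XOO/O.X/XXO is terminal -1 (X); from ..O/..X/XXO depth 5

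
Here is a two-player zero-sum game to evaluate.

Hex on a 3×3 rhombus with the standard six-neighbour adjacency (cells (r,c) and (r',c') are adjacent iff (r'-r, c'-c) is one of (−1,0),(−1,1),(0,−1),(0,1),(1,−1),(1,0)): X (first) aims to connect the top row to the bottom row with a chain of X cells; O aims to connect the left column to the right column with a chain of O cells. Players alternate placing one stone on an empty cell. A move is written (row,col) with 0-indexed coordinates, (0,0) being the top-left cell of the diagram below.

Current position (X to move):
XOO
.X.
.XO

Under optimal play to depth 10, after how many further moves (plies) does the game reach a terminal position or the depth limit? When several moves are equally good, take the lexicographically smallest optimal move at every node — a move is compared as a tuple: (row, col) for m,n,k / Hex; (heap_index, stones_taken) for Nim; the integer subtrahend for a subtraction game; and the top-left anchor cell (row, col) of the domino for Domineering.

PV length from [XOO/.X./.XO]: 1 ply

[XOO/.X./.XO] X move#1: (1,0):+1/XOO/XX./.XO*, (1,2):-1/XOO/.XX/.XO, (2,0):-1/XOO/.X./XXO
[XOO/XX./.XO] end (terminal -1, O#2); searched XOO/.X./.XO to 10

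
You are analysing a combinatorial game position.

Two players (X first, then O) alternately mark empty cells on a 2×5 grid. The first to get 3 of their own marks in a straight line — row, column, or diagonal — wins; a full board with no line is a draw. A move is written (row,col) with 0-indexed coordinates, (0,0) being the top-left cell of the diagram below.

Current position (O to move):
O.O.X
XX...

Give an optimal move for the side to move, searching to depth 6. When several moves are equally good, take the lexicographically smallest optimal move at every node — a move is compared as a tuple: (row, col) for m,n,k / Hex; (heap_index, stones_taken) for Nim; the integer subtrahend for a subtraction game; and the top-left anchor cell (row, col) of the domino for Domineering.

O's best at [O.O.X/XX...]: (0,1)

p1 O@[O.O.X/XX...]: (0,1)[OOO.X/XX...]+1* (0,3)[O.OOX/XX...]-1 (1,2)[O.O.X/XXO..]+0 (1,3)[O.O.X/XX.O.]-1 (1,4)[O.O.X/XX..O]-1
p2 X@[OOO.X/XX...] terminal -1; root [O.O.X/XX...] d6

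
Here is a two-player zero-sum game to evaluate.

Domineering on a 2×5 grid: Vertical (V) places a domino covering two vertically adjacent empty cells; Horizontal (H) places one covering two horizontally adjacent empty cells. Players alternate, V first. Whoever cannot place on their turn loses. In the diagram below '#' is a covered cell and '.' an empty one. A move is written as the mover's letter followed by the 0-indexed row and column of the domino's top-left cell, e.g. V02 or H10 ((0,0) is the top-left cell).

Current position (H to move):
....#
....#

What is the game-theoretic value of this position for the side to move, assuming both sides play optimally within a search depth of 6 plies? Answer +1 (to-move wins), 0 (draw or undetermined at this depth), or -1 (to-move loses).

[....#/....#] H move#1: H00:-1/##..#/....#, H01:+1/.##.#/....#*, H02:-1/..###/....#, H10:-1/....#/##..#, H11:+1/....#/.##.#, H12:-1/....#/..###
[.##.#/....#] V move#2: V00:-1/###.#/#...#*, V03:-1/.####/...##
[###.#/#...#] H move#3: H11:-1/###.#/###.#, H12:+1/###.#/#.###*
[###.#/#.###] end (terminal -1, V#4); searched ....#/....# to 6

value(....#/....#, H) = +1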